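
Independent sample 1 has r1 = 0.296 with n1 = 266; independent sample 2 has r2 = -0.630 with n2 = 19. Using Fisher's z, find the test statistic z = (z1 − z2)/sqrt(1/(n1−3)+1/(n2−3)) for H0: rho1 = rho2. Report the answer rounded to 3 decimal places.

z1 = atanh(0.296) = 0.305130,  z2 = atanh(-0.630) = -0.741416
SE = √(1/(n1−3) + 1/(n2−3)) = √(1/263 + 1/16) = √(0.0038023 + 0.0625000) = √0.0663023 = 0.257492
z = (z1 − z2)/SE = (0.305130 − (-0.741416)) / 0.257492 = 1.046546 / 0.257492 = 4.064

4.064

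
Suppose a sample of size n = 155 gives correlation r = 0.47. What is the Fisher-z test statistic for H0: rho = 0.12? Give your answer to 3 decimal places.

4.802

Fisher z: atanh(0.47) = 0.510070, atanh(0.12) = 0.120581
z = (z_r − z_0)·√(n−3) = (0.510070 − 0.120581)·√152 = 0.389489 · 12.328828 = 4.802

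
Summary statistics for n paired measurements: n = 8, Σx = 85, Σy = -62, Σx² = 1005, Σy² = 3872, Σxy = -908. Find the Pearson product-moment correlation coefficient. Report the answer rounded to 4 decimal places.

Numerator: nΣxy − (Σx)(Σy) = 8·(-908) − (85)(-62) = -1994
Denominator: √[(nΣx²−(Σx)²)(nΣy²−(Σy)²)]
  nΣx²−(Σx)² = 8·1005 − 7225 = 815;  nΣy²−(Σy)² = 8·3872 − 3844 = 27132
  √(815·27132) = √22112580 = 4702.4015
r = -1994 / 4702.4015 = -0.4240

-0.4240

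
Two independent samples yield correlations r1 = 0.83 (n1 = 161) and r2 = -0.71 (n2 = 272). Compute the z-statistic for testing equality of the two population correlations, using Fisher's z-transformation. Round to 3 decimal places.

z1 = atanh(0.83) = 1.188136,  z2 = atanh(-0.71) = -0.887184
SE = √(1/(n1−3) + 1/(n2−3)) = √(1/158 + 1/269) = √(0.0063291 + 0.0037175) = √0.0100466 = 0.100233
z = (z1 − z2)/SE = (1.188136 − (-0.887184)) / 0.100233 = 2.075320 / 0.100233 = 20.705

20.705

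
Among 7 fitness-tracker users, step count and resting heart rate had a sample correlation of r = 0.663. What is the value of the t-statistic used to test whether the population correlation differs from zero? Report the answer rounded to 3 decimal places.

1.980

1 − r² = 1 − 0.439569 = 0.560431;  √(1−r²) = 0.748619
√(n−2) = √5 = 2.236068
t = r·√(n−2)/√(1−r²) = 0.663 · 2.236068 / 0.748619 = 1.980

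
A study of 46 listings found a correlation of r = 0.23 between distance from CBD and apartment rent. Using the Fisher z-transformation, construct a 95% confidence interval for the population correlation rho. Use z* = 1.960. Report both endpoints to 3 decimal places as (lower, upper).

(-0.065, 0.488)

z_r = atanh(0.23) = 0.234189;  SE = 1/√(n−3) = 1/√43 = 0.152499
z-limits: 0.234189 ± 1.960·0.152499 = 0.234189 ± 0.298898 = [-0.064709, 0.533087]
ρ-limits: (tanh -0.064709, tanh 0.533087) = (-0.065, 0.488)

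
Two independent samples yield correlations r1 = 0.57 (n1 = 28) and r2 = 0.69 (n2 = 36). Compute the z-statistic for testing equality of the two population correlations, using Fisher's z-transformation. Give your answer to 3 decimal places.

-0.756

z1 = atanh(0.57) = 0.647523,  z2 = atanh(0.69) = 0.847956
SE = √(1/(n1−3) + 1/(n2−3)) = √(1/25 + 1/33) = √(0.0400000 + 0.0303030) = √0.0703030 = 0.265147
z = (z1 − z2)/SE = (0.647523 − 0.847956) / 0.265147 = -0.200433 / 0.265147 = -0.756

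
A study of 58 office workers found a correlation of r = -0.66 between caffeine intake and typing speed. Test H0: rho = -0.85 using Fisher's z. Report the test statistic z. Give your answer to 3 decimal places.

3.436

z_r = atanh(-0.66) = -0.792814,  z_0 = atanh(-0.85) = -1.256153
SE = 1/√(n−3) = 1/√55 = 0.134840
z = (z_r − z_0)/SE = (-0.792814 − (-1.256153)) / 0.134840 = 0.463339 / 0.134840 = 3.436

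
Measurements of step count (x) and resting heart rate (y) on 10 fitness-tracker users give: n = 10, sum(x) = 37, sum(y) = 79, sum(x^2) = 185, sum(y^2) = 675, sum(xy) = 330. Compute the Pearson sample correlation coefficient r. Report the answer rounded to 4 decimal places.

Numerator: nΣxy − (Σx)(Σy) = 10·330 − (37)(79) = 377
Denominator: √[(nΣx²−(Σx)²)(nΣy²−(Σy)²)]
  nΣx²−(Σx)² = 10·185 − 1369 = 481;  nΣy²−(Σy)² = 10·675 − 6241 = 509
  √(481·509) = √244829 = 494.8020
r = 377 / 494.8020 = 0.7619

0.7619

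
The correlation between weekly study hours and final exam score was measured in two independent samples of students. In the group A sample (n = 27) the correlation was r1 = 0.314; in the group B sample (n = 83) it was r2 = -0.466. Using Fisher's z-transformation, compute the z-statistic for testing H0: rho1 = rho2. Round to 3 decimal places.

3.566

z1 = atanh(0.314) = 0.324977,  z2 = atanh(-0.466) = -0.504949
SE = √(1/(n1−3) + 1/(n2−3)) = √(1/24 + 1/80) = √(0.0416667 + 0.0125000) = √0.0541667 = 0.232737
z = (z1 − z2)/SE = (0.324977 − (-0.504949)) / 0.232737 = 0.829926 / 0.232737 = 3.566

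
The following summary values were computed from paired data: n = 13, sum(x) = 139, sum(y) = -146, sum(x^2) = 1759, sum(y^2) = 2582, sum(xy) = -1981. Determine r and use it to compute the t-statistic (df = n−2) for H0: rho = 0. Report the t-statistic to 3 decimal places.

Numerator: nΣxy − (Σx)(Σy) = 13·(-1981) − (139)(-146) = -5459
Denominator: √[(nΣx²−(Σx)²)(nΣy²−(Σy)²)]
  nΣx²−(Σx)² = 13·1759 − 19321 = 3546;  nΣy²−(Σy)² = 13·2582 − 21316 = 12250
  √(3546·12250) = √43438500 = 6590.7890
r = -5459 / 6590.7890 = -0.8283
t = r·√(n−2)/√(1−r²) = -0.8283·√11 / √(1−0.686081) = -2.747160 / 0.560285 = -4.903

-4.903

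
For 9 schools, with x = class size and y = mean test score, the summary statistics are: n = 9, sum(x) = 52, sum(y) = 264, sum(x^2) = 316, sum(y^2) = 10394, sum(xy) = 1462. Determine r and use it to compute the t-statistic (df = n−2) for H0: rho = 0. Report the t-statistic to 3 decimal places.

Numerator: nΣxy − (Σx)(Σy) = 9·1462 − (52)(264) = -570
Denominator: √[(nΣx²−(Σx)²)(nΣy²−(Σy)²)]
  nΣx²−(Σx)² = 9·316 − 2704 = 140;  nΣy²−(Σy)² = 9·10394 − 69696 = 23850
  √(140·23850) = √3339000 = 1827.2931
r = -570 / 1827.2931 = -0.3119
t = r·√(n−2)/√(1−r²) = -0.3119·√7 / √(1−0.097282) = -0.825210 / 0.950115 = -0.869

-0.869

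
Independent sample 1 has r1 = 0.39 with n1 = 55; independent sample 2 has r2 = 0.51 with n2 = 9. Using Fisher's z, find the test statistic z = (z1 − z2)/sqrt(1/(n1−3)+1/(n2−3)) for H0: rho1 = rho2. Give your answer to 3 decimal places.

z1 = atanh(0.39) = 0.411800,  z2 = atanh(0.51) = 0.562730
SE = √(1/(n1−3) + 1/(n2−3)) = √(1/52 + 1/6) = √(0.0192308 + 0.1666667) = √0.1858975 = 0.431158
z = (z1 − z2)/SE = (0.411800 − 0.562730) / 0.431158 = -0.150930 / 0.431158 = -0.350

-0.350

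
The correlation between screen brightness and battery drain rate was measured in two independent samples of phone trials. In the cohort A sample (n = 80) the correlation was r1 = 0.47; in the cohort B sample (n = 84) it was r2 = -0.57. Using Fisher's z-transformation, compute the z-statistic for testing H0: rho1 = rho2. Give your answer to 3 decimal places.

7.273

Fisher z-transforms: z1 = atanh(0.47) = 0.510070, z2 = atanh(-0.57) = -0.647523; difference d = 1.157593
Var(d) = 1/77 + 1/81 = 0.0129870 + 0.0123457 = 0.0253327
z = d/√Var(d) = 1.157593 / √0.0253327 = 1.157593 / 0.159162 = 7.273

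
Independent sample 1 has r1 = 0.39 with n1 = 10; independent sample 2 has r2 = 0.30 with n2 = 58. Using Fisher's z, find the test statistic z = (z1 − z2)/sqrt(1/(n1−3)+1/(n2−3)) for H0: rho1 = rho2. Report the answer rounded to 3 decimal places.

z1 = atanh(0.39) = 0.411800,  z2 = atanh(0.30) = 0.309520
SE = √(1/(n1−3) + 1/(n2−3)) = √(1/7 + 1/55) = √(0.1428571 + 0.0181818) = √0.1610389 = 0.401297
z = (z1 − z2)/SE = (0.411800 − 0.309520) / 0.401297 = 0.102280 / 0.401297 = 0.255

0.255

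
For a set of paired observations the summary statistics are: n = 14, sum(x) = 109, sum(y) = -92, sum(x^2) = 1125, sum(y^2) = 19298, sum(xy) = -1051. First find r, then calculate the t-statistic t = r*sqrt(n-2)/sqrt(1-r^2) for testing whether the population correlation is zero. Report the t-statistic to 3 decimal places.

Numerator: nΣxy − (Σx)(Σy) = 14·(-1051) − (109)(-92) = -4686
Denominator: √[(nΣx²−(Σx)²)(nΣy²−(Σy)²)]
  nΣx²−(Σx)² = 14·1125 − 11881 = 3869;  nΣy²−(Σy)² = 14·19298 − 8464 = 261708
  √(3869·261708) = √1012548252 = 31820.5634
r = -4686 / 31820.5634 = -0.1473
t = r·√(n−2)/√(1−r²) = -0.1473·√12 / √(1−0.021697) = -0.510262 / 0.989092 = -0.516

-0.516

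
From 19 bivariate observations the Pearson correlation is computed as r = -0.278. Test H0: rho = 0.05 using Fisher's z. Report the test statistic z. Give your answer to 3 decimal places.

Fisher z: atanh(-0.278) = -0.285513, atanh(0.05) = 0.050042
z = (z_r − z_0)·√(n−3) = (-0.285513 − 0.050042)·√16 = -0.335555 · 4.000000 = -1.342

-1.342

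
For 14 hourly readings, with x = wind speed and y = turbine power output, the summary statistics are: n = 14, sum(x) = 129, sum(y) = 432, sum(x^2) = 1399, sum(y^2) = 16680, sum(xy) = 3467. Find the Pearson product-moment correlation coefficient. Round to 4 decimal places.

-0.6118

Numerator: nΣxy − (Σx)(Σy) = 14·3467 − (129)(432) = -7190
Denominator: √[(nΣx²−(Σx)²)(nΣy²−(Σy)²)]
  nΣx²−(Σx)² = 14·1399 − 16641 = 2945;  nΣy²−(Σy)² = 14·16680 − 186624 = 46896
  √(2945·46896) = √138108720 = 11751.9666
r = -7190 / 11751.9666 = -0.6118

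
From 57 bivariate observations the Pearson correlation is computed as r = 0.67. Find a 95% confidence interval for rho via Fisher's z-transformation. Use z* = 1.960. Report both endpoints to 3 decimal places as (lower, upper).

z_r = atanh(0.67) = 0.810743;  SE = 1/√(n−3) = 1/√54 = 0.136083
z-limits: 0.810743 ± 1.960·0.136083 = 0.810743 ± 0.266723 = [0.544020, 1.077466]
ρ-limits: (tanh 0.544020, tanh 1.077466) = (0.496, 0.792)

(0.496, 0.792)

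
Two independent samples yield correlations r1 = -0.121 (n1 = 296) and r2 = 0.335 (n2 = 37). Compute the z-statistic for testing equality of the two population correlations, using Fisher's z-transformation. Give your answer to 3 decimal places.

Fisher z-transforms: z1 = atanh(-0.121) = -0.121596, z2 = atanh(0.335) = 0.348450; difference d = -0.470046
Var(d) = 1/293 + 1/34 = 0.0034130 + 0.0294118 = 0.0328248
z = d/√Var(d) = -0.470046 / √0.0328248 = -0.470046 / 0.181176 = -2.594

-2.594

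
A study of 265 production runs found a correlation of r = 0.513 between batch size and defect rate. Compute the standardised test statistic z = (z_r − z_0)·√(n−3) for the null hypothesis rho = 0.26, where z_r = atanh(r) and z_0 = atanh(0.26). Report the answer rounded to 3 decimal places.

4.867

Fisher z: atanh(0.513) = 0.566793, atanh(0.26) = 0.266108
z = (z_r − z_0)·√(n−3) = (0.566793 − 0.266108)·√262 = 0.300685 · 16.186414 = 4.867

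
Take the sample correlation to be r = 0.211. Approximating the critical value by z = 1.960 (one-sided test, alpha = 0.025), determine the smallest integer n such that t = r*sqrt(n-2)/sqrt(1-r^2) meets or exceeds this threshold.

85

r√(n−2)/√(1−r²) ≥ 1.960  ⇔  n−2 ≥ (1.960)²·(1−r²)/r²
(1−r²)/r² = (1−0.044521)/0.044521 = 21.4613
n ≥ 2 + 3.8416·21.4613 = 2 + 82.4457 = 84.4457
⌈84.4457⌉ = 85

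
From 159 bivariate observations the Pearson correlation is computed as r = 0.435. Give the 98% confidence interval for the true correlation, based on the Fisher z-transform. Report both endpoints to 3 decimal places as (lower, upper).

(0.273, 0.573)

z_r = atanh(0.435) = 0.466047;  SE = 1/√(n−3) = 1/√156 = 0.080064
z-limits: 0.466047 ± 2.326·0.080064 = 0.466047 ± 0.186229 = [0.279818, 0.652276]
ρ-limits: (tanh 0.279818, tanh 0.652276) = (0.273, 0.573)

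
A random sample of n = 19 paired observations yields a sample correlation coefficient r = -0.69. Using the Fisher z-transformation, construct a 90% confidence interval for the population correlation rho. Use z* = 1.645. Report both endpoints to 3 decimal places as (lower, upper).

(-0.851, -0.411)

Fisher z: z_r = atanh(r) = ½·ln((1+(-0.69))/(1−(-0.69))) = -0.847956
SE(z) = 1/√(n−3) = 1/√16 = 0.250000
90% ⇒ z* = 1.645; margin = 1.645·0.250000 = 0.411250
CI on z-scale: (-1.259206, -0.436706)
Back-transform: tanh(-1.259206) = -0.850845, tanh(-0.436706) = -0.410910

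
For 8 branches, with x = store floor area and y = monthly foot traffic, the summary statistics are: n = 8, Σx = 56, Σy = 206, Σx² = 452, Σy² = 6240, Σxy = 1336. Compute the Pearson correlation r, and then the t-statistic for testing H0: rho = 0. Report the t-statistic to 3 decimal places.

-1.225

S_xy = nΣxy − ΣxΣy = 8·1336 − 56·206 = 10688 − 11536 = -848
S_xx = nΣx² − (Σx)² = 8·452 − 56² = 3616 − 3136 = 480
S_yy = nΣy² − (Σy)² = 8·6240 − 206² = 49920 − 42436 = 7484
r = S_xy / √(S_xx·S_yy) = -848 / √(480·7484) = -848 / √3592320 = -848 / 1895.3417 = -0.4474
t = r·√(n−2)/√(1−r²) = -0.4474·√6 / √(1−0.200167) = -1.095902 / 0.894334 = -1.225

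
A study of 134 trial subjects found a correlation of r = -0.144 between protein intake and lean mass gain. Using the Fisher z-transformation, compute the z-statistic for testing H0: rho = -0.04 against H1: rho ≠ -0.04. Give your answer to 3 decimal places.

z_r = atanh(-0.144) = -0.145008,  z_0 = atanh(-0.04) = -0.040021
SE = 1/√(n−3) = 1/√131 = 0.087370
z = (z_r − z_0)/SE = (-0.145008 − (-0.040021)) / 0.087370 = -0.104987 / 0.087370 = -1.202

-1.202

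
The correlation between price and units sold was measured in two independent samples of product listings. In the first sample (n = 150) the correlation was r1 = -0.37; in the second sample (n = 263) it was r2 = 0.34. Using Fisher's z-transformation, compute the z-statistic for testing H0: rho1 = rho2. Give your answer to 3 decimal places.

-7.195

Fisher z-transforms: z1 = atanh(-0.37) = -0.388423, z2 = atanh(0.34) = 0.354093; difference d = -0.742516
Var(d) = 1/147 + 1/260 = 0.0068027 + 0.0038462 = 0.0106489
z = d/√Var(d) = -0.742516 / √0.0106489 = -0.742516 / 0.103194 = -7.195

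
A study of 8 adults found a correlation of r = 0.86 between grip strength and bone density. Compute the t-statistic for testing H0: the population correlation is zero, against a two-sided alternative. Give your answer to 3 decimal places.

4.128

1 − r² = 1 − 0.7396 = 0.2604;  √(1−r²) = 0.510294
√(n−2) = √6 = 2.449490
t = r·√(n−2)/√(1−r²) = 0.86 · 2.449490 / 0.510294 = 4.128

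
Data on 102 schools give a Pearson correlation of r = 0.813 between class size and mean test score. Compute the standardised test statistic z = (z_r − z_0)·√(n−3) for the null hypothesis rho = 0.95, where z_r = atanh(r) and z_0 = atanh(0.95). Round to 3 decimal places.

-6.925

Fisher z: atanh(0.813) = 1.135815, atanh(0.95) = 1.831781
z = (z_r − z_0)·√(n−3) = (1.135815 − 1.831781)·√99 = -0.695966 · 9.949874 = -6.925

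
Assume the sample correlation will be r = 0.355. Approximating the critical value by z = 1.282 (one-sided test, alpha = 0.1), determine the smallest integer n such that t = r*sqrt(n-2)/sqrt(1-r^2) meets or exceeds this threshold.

r√(n−2)/√(1−r²) ≥ 1.282  ⇔  n−2 ≥ (1.282)²·(1−r²)/r²
(1−r²)/r² = (1−0.126025)/0.126025 = 6.9349
n ≥ 2 + 1.643524·6.9349 = 2 + 11.3977 = 13.3977
⌈13.3977⌉ = 14

14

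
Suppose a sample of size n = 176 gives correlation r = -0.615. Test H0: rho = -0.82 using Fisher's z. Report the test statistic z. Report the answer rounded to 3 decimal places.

5.786

z_r = atanh(-0.615) = -0.716923,  z_0 = atanh(-0.82) = -1.156817
SE = 1/√(n−3) = 1/√173 = 0.076029
z = (z_r − z_0)/SE = (-0.716923 − (-1.156817)) / 0.076029 = 0.439894 / 0.076029 = 5.786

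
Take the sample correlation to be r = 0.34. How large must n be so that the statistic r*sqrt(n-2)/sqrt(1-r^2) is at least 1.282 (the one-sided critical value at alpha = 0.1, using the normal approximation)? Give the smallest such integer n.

15

Need r·√(n−2)/√(1−r²) ≥ 1.282
√(n−2) ≥ 1.282·√(1−0.1156) / 0.34 = 1.282·0.940425 / 0.34 = 3.5460
n−2 ≥ 12.5741  ⇒  n ≥ 14.5741
Smallest integer n = 15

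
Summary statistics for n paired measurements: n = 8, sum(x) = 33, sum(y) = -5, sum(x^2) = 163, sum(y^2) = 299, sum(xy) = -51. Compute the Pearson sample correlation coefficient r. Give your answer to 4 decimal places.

S_xy = nΣxy − ΣxΣy = 8·(-51) − 33·(-5) = -408 − (-165) = -243
S_xx = nΣx² − (Σx)² = 8·163 − 33² = 1304 − 1089 = 215
S_yy = nΣy² − (Σy)² = 8·299 − (-5)² = 2392 − 25 = 2367
r = S_xy / √(S_xx·S_yy) = -243 / √(215·2367) = -243 / √508905 = -243 / 713.3758 = -0.3406

-0.3406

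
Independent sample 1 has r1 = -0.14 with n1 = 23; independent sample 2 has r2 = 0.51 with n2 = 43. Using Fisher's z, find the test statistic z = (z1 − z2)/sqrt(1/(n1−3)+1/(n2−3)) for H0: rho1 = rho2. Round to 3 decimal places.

-2.569

z1 = atanh(-0.14) = -0.140926,  z2 = atanh(0.51) = 0.562730
SE = √(1/(n1−3) + 1/(n2−3)) = √(1/20 + 1/40) = √(0.0500000 + 0.0250000) = √0.0750000 = 0.273861
z = (z1 − z2)/SE = (-0.140926 − 0.562730) / 0.273861 = -0.703656 / 0.273861 = -2.569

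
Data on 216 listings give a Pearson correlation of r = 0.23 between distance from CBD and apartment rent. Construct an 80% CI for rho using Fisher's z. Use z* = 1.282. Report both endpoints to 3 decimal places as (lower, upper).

(0.145, 0.311)

Fisher z: z_r = atanh(r) = ½·ln((1+0.23)/(1−0.23)) = 0.234189
SE(z) = 1/√(n−3) = 1/√213 = 0.068519
80% ⇒ z* = 1.282; margin = 1.282·0.068519 = 0.087841
CI on z-scale: (0.146348, 0.322030)
Back-transform: tanh(0.146348) = 0.145312, tanh(0.322030) = 0.311341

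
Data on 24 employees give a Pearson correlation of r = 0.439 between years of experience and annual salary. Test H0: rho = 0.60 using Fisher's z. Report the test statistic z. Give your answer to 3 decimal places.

-1.018

Fisher z: atanh(0.439) = 0.470991, atanh(0.60) = 0.693147
z = (z_r − z_0)·√(n−3) = (0.470991 − 0.693147)·√21 = -0.222156 · 4.582576 = -1.018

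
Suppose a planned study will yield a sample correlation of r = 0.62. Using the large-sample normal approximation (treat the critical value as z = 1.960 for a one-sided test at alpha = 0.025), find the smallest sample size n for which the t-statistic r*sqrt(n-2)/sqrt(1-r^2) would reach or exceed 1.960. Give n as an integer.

9

Need r·√(n−2)/√(1−r²) ≥ 1.960
√(n−2) ≥ 1.960·√(1−0.3844) / 0.62 = 1.960·0.784602 / 0.62 = 2.4804
n−2 ≥ 6.1524  ⇒  n ≥ 8.1524
Smallest integer n = 9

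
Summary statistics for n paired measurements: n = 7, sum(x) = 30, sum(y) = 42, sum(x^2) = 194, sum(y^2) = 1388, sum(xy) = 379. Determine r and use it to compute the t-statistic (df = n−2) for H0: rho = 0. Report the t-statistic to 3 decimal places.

Numerator: nΣxy − (Σx)(Σy) = 7·379 − (30)(42) = 1393
Denominator: √[(nΣx²−(Σx)²)(nΣy²−(Σy)²)]
  nΣx²−(Σx)² = 7·194 − 900 = 458;  nΣy²−(Σy)² = 7·1388 − 1764 = 7952
  √(458·7952) = √3642016 = 1908.4067
r = 1393 / 1908.4067 = 0.7299
t = r·√(n−2)/√(1−r²) = 0.7299·√5 / √(1−0.532754) = 1.632106 / 0.683554 = 2.388

2.388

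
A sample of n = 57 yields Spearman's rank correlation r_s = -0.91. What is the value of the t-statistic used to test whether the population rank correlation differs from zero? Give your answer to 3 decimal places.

t = r_s·√(n−2) / √(1−r_s²) with r_s = -0.91, n = 57
  = -0.91·√55 / √(1 − 0.8281)
  = -0.91·7.416198 / 0.414608
  = -6.748740 / 0.414608 = -16.277

-16.277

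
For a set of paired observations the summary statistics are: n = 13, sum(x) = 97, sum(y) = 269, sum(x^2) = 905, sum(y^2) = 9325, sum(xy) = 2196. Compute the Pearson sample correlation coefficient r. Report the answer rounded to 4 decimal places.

S_xy = nΣxy − ΣxΣy = 13·2196 − 97·269 = 28548 − 26093 = 2455
S_xx = nΣx² − (Σx)² = 13·905 − 97² = 11765 − 9409 = 2356
S_yy = nΣy² − (Σy)² = 13·9325 − 269² = 121225 − 72361 = 48864
r = S_xy / √(S_xx·S_yy) = 2455 / √(2356·48864) = 2455 / √115123584 = 2455 / 10729.5659 = 0.2288

0.2288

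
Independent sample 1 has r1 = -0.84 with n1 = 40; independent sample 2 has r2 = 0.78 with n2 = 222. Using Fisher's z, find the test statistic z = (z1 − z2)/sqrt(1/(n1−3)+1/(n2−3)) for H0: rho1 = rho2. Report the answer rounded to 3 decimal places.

-12.752

Fisher z-transforms: z1 = atanh(-0.84) = -1.221174, z2 = atanh(0.78) = 1.045371; difference d = -2.266545
Var(d) = 1/37 + 1/219 = 0.0270270 + 0.0045662 = 0.0315932
z = d/√Var(d) = -2.266545 / √0.0315932 = -2.266545 / 0.177745 = -12.752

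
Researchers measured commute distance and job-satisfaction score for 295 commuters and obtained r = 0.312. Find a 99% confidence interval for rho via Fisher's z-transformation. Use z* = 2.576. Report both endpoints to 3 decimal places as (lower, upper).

z_r = atanh(0.312) = 0.322760;  SE = 1/√(n−3) = 1/√292 = 0.058521
z-limits: 0.322760 ± 2.576·0.058521 = 0.322760 ± 0.150750 = [0.172010, 0.473510]
ρ-limits: (tanh 0.172010, tanh 0.473510) = (0.170, 0.441)

(0.170, 0.441)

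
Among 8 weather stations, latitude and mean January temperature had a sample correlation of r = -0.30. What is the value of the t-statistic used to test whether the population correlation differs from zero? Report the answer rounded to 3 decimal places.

t = r·√(n−2) / √(1−r²) with r = -0.30, n = 8
  = -0.30·√6 / √(1 − 0.0900)
  = -0.30·2.449490 / 0.953939
  = -0.734847 / 0.953939 = -0.770

-0.770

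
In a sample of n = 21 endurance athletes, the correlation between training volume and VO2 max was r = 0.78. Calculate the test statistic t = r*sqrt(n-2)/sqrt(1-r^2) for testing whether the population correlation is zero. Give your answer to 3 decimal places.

t = r·√(n−2) / √(1−r²) with r = 0.78, n = 21
  = 0.78·√19 / √(1 − 0.6084)
  = 0.78·4.358899 / 0.625780
  = 3.399941 / 0.625780 = 5.433

5.433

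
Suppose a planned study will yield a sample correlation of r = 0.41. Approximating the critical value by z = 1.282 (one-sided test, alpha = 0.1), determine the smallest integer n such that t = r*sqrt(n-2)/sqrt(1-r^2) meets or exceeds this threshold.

Need r·√(n−2)/√(1−r²) ≥ 1.282
√(n−2) ≥ 1.282·√(1−0.1681) / 0.41 = 1.282·0.912086 / 0.41 = 2.8519
n−2 ≥ 8.1333  ⇒  n ≥ 10.1333
Smallest integer n = 11

11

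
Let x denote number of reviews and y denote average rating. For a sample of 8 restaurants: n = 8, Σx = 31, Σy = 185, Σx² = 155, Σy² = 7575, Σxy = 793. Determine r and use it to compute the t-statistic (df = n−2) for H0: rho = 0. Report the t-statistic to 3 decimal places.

0.564

S_xy = nΣxy − ΣxΣy = 8·793 − 31·185 = 6344 − 5735 = 609
S_xx = nΣx² − (Σx)² = 8·155 − 31² = 1240 − 961 = 279
S_yy = nΣy² − (Σy)² = 8·7575 − 185² = 60600 − 34225 = 26375
r = S_xy / √(S_xx·S_yy) = 609 / √(279·26375) = 609 / √7358625 = 609 / 2712.6786 = 0.2245
t = r·√(n−2)/√(1−r²) = 0.2245·√6 / √(1−0.050400) = 0.549910 / 0.974474 = 0.564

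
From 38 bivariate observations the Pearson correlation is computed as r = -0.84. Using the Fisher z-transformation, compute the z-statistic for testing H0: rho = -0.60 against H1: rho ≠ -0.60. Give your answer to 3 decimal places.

-3.124

z_r = atanh(-0.84) = -1.221174,  z_0 = atanh(-0.60) = -0.693147
SE = 1/√(n−3) = 1/√35 = 0.169031
z = (z_r − z_0)/SE = (-1.221174 − (-0.693147)) / 0.169031 = -0.528027 / 0.169031 = -3.124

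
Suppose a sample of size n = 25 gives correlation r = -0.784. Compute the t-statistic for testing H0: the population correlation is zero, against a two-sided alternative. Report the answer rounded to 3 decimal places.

t = r·√(n−2) / √(1−r²) with r = -0.784, n = 25
  = -0.784·√23 / √(1 − 0.614656)
  = -0.784·4.795832 / 0.620761
  = -3.759932 / 0.620761 = -6.057

-6.057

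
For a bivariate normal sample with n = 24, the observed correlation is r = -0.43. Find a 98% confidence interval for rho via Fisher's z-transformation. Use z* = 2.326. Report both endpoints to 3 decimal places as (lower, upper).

(-0.748, 0.048)

z_r = atanh(-0.43) = -0.459897;  SE = 1/√(n−3) = 1/√21 = 0.218218
z-limits: -0.459897 ± 2.326·0.218218 = -0.459897 ± 0.507575 = [-0.967472, 0.047678]
ρ-limits: (tanh -0.967472, tanh 0.047678) = (-0.748, 0.048)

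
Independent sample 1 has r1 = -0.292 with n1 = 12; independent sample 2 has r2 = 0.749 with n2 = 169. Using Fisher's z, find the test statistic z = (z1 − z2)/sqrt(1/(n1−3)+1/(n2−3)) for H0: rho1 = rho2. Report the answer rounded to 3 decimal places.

-3.715

z1 = atanh(-0.292) = -0.300751,  z2 = atanh(0.749) = 0.970673
SE = √(1/(n1−3) + 1/(n2−3)) = √(1/9 + 1/166) = √(0.1111111 + 0.0060241) = √0.1171352 = 0.342250
z = (z1 − z2)/SE = (-0.300751 − 0.970673) / 0.342250 = -1.271424 / 0.342250 = -3.715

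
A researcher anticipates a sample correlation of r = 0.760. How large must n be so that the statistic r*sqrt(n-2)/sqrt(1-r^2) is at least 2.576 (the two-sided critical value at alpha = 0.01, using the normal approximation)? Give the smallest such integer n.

7

r√(n−2)/√(1−r²) ≥ 2.576  ⇔  n−2 ≥ (2.576)²·(1−r²)/r²
(1−r²)/r² = (1−0.577600)/0.577600 = 0.7313
n ≥ 2 + 6.635776·0.7313 = 2 + 4.8527 = 6.8527
⌈6.8527⌉ = 7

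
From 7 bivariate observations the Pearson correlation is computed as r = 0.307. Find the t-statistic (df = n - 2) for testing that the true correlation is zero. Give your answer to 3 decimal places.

t = r·√(n−2) / √(1−r²) with r = 0.307, n = 7
  = 0.307·√5 / √(1 − 0.094249)
  = 0.307·2.236068 / 0.951710
  = 0.686473 / 0.951710 = 0.721

0.721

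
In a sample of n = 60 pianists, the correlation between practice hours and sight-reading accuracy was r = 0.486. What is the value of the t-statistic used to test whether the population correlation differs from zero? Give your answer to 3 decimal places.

t = r·√(n−2) / √(1−r²) with r = 0.486, n = 60
  = 0.486·√58 / √(1 − 0.236196)
  = 0.486·7.615773 / 0.873959
  = 3.701266 / 0.873959 = 4.235

4.235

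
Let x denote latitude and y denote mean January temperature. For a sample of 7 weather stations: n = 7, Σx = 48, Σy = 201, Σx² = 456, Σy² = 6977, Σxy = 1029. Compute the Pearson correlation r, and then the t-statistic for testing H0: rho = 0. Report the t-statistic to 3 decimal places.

Numerator: nΣxy − (Σx)(Σy) = 7·1029 − (48)(201) = -2445
Denominator: √[(nΣx²−(Σx)²)(nΣy²−(Σy)²)]
  nΣx²−(Σx)² = 7·456 − 2304 = 888;  nΣy²−(Σy)² = 7·6977 − 40401 = 8438
  √(888·8438) = √7492944 = 2737.3242
r = -2445 / 2737.3242 = -0.8932
t = r·√(n−2)/√(1−r²) = -0.8932·√5 / √(1−0.797806) = -1.997256 / 0.449660 = -4.442

-4.442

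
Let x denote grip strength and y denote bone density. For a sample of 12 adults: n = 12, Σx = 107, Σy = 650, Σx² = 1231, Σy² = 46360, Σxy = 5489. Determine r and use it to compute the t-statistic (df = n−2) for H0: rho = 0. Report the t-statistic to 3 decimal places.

S_xy = nΣxy − ΣxΣy = 12·5489 − 107·650 = 65868 − 69550 = -3682
S_xx = nΣx² − (Σx)² = 12·1231 − 107² = 14772 − 11449 = 3323
S_yy = nΣy² − (Σy)² = 12·46360 − 650² = 556320 − 422500 = 133820
r = S_xy / √(S_xx·S_yy) = -3682 / √(3323·133820) = -3682 / √444683860 = -3682 / 21087.5285 = -0.1746
t = r·√(n−2)/√(1−r²) = -0.1746·√10 / √(1−0.030485) = -0.552134 / 0.984640 = -0.561

-0.561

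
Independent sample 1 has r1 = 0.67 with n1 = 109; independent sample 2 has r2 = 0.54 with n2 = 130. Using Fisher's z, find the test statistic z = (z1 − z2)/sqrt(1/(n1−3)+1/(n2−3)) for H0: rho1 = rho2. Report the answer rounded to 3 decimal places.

z1 = atanh(0.67) = 0.810743,  z2 = atanh(0.54) = 0.604156
SE = √(1/(n1−3) + 1/(n2−3)) = √(1/106 + 1/127) = √(0.0094340 + 0.0078740) = √0.0173080 = 0.131560
z = (z1 − z2)/SE = (0.810743 − 0.604156) / 0.131560 = 0.206587 / 0.131560 = 1.570

1.570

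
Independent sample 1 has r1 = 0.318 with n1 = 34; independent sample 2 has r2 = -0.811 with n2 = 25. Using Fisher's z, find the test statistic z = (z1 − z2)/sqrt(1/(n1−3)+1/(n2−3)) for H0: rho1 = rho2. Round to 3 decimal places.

z1 = atanh(0.318) = 0.329421,  z2 = atanh(-0.811) = -1.129944
SE = √(1/(n1−3) + 1/(n2−3)) = √(1/31 + 1/22) = √(0.0322581 + 0.0454545) = √0.0777126 = 0.278770
z = (z1 − z2)/SE = (0.329421 − (-1.129944)) / 0.278770 = 1.459365 / 0.278770 = 5.235

5.235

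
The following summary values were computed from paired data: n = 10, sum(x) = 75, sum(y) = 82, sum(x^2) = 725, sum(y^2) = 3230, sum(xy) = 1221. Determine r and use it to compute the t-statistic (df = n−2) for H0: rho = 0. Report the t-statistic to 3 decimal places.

7.793

Numerator: nΣxy − (Σx)(Σy) = 10·1221 − (75)(82) = 6060
Denominator: √[(nΣx²−(Σx)²)(nΣy²−(Σy)²)]
  nΣx²−(Σx)² = 10·725 − 5625 = 1625;  nΣy²−(Σy)² = 10·3230 − 6724 = 25576
  √(1625·25576) = √41561000 = 6446.7821
r = 6060 / 6446.7821 = 0.9400
t = r·√(n−2)/√(1−r²) = 0.9400·√8 / √(1−0.883600) = 2.658721 / 0.341174 = 7.793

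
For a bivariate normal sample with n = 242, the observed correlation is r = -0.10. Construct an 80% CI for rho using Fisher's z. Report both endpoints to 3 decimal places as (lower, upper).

(-0.181, -0.017)

z_r = atanh(-0.10) = -0.100335;  SE = 1/√(n−3) = 1/√239 = 0.064685
z-limits: -0.100335 ± 1.282·0.064685 = -0.100335 ± 0.082926 = [-0.183261, -0.017409]
ρ-limits: (tanh -0.183261, tanh -0.017409) = (-0.181, -0.017)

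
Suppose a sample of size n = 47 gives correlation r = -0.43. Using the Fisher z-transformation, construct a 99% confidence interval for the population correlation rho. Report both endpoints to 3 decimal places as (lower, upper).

(-0.690, -0.071)

z_r = atanh(-0.43) = -0.459897;  SE = 1/√(n−3) = 1/√44 = 0.150756
z-limits: -0.459897 ± 2.576·0.150756 = -0.459897 ± 0.388347 = [-0.848244, -0.071550]
ρ-limits: (tanh -0.848244, tanh -0.071550) = (-0.690, -0.071)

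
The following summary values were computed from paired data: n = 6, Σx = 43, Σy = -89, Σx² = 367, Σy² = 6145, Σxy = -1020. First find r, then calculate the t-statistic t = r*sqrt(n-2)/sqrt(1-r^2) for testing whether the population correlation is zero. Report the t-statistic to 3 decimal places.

-2.059

S_xy = nΣxy − ΣxΣy = 6·(-1020) − 43·(-89) = -6120 − (-3827) = -2293
S_xx = nΣx² − (Σx)² = 6·367 − 43² = 2202 − 1849 = 353
S_yy = nΣy² − (Σy)² = 6·6145 − (-89)² = 36870 − 7921 = 28949
r = S_xy / √(S_xx·S_yy) = -2293 / √(353·28949) = -2293 / √10218997 = -2293 / 3196.7166 = -0.7173
t = r·√(n−2)/√(1−r²) = -0.7173·√4 / √(1−0.514519) = -1.434600 / 0.696765 = -2.059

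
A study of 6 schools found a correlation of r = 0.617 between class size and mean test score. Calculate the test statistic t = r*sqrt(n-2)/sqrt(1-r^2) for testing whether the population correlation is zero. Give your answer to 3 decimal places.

1 − r² = 1 − 0.380689 = 0.619311;  √(1−r²) = 0.786963
√(n−2) = √4 = 2.000000
t = r·√(n−2)/√(1−r²) = 0.617 · 2.000000 / 0.786963 = 1.568

1.568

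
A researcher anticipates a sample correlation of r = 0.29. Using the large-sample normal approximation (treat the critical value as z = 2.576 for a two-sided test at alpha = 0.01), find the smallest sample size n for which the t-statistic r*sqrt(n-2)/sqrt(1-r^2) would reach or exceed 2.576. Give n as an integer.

75

r√(n−2)/√(1−r²) ≥ 2.576  ⇔  n−2 ≥ (2.576)²·(1−r²)/r²
(1−r²)/r² = (1−0.0841)/0.0841 = 10.8906
n ≥ 2 + 6.635776·10.8906 = 2 + 72.2676 = 74.2676
⌈74.2676⌉ = 75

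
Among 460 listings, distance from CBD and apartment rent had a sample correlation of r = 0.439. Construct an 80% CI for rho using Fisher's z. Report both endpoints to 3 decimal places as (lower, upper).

(0.389, 0.486)

z_r = atanh(0.439) = 0.470991;  SE = 1/√(n−3) = 1/√457 = 0.046778
z-limits: 0.470991 ± 1.282·0.046778 = 0.470991 ± 0.059969 = [0.411022, 0.530960]
ρ-limits: (tanh 0.411022, tanh 0.530960) = (0.389, 0.486)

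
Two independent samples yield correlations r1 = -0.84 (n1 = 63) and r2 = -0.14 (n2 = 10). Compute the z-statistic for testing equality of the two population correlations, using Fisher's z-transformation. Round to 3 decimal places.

-2.705

z1 = atanh(-0.84) = -1.221174,  z2 = atanh(-0.14) = -0.140926
SE = √(1/(n1−3) + 1/(n2−3)) = √(1/60 + 1/7) = √(0.0166667 + 0.1428571) = √0.1595238 = 0.399404
z = (z1 − z2)/SE = (-1.221174 − (-0.140926)) / 0.399404 = -1.080248 / 0.399404 = -2.705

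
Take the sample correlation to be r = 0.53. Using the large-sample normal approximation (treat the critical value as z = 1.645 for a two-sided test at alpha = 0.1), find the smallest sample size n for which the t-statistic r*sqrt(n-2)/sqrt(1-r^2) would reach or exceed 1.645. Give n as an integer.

9

r√(n−2)/√(1−r²) ≥ 1.645  ⇔  n−2 ≥ (1.645)²·(1−r²)/r²
(1−r²)/r² = (1−0.2809)/0.2809 = 2.5600
n ≥ 2 + 2.706025·2.5600 = 2 + 6.9274 = 8.9274
⌈8.9274⌉ = 9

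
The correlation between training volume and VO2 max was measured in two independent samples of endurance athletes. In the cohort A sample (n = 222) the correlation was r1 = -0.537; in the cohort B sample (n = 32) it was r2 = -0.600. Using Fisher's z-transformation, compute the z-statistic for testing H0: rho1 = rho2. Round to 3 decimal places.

0.472

z1 = atanh(-0.537) = -0.599930,  z2 = atanh(-0.600) = -0.693147
SE = √(1/(n1−3) + 1/(n2−3)) = √(1/219 + 1/29) = √(0.0045662 + 0.0344828) = √0.0390490 = 0.197608
z = (z1 − z2)/SE = (-0.599930 − (-0.693147)) / 0.197608 = 0.093217 / 0.197608 = 0.472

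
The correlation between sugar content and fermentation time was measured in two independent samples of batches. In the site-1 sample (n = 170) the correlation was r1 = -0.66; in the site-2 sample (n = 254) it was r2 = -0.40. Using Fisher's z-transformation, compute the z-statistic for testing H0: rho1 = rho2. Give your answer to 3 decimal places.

-3.697

z1 = atanh(-0.66) = -0.792814,  z2 = atanh(-0.40) = -0.423649
SE = √(1/(n1−3) + 1/(n2−3)) = √(1/167 + 1/251) = √(0.0059880 + 0.0039841) = √0.0099721 = 0.099860
z = (z1 − z2)/SE = (-0.792814 − (-0.423649)) / 0.099860 = -0.369165 / 0.099860 = -3.697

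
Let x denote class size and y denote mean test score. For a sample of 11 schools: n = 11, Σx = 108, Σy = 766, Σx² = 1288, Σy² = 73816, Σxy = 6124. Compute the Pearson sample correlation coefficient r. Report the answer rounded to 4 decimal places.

-0.6470

S_xy = nΣxy − ΣxΣy = 11·6124 − 108·766 = 67364 − 82728 = -15364
S_xx = nΣx² − (Σx)² = 11·1288 − 108² = 14168 − 11664 = 2504
S_yy = nΣy² − (Σy)² = 11·73816 − 766² = 811976 − 586756 = 225220
r = S_xy / √(S_xx·S_yy) = -15364 / √(2504·225220) = -15364 / √563950880 = -15364 / 23747.6500 = -0.6470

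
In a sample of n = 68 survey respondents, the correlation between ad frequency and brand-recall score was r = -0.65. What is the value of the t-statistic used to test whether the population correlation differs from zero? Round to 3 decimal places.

-6.949

1 − r² = 1 − 0.4225 = 0.5775;  √(1−r²) = 0.759934
√(n−2) = √66 = 8.124038
t = r·√(n−2)/√(1−r²) = -0.65 · 8.124038 / 0.759934 = -6.949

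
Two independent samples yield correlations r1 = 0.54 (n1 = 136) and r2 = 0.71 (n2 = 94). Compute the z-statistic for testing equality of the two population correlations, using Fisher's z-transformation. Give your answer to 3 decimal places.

-2.080

z1 = atanh(0.54) = 0.604156,  z2 = atanh(0.71) = 0.887184
SE = √(1/(n1−3) + 1/(n2−3)) = √(1/133 + 1/91) = √(0.0075188 + 0.0109890) = √0.0185078 = 0.136043
z = (z1 − z2)/SE = (0.604156 − 0.887184) / 0.136043 = -0.283028 / 0.136043 = -2.080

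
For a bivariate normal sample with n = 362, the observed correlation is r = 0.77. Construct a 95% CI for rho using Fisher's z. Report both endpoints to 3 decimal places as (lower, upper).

(0.724, 0.809)

Fisher z: z_r = atanh(r) = ½·ln((1+0.77)/(1−0.77)) = 1.020328
SE(z) = 1/√(n−3) = 1/√359 = 0.052778
95% ⇒ z* = 1.960; margin = 1.960·0.052778 = 0.103445
CI on z-scale: (0.916883, 1.123773)
Back-transform: tanh(0.916883) = 0.724420, tanh(1.123773) = 0.808877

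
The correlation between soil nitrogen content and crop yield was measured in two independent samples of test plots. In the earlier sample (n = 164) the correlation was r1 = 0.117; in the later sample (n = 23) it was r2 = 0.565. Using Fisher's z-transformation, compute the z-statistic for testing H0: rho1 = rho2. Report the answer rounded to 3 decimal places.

z1 = atanh(0.117) = 0.117538,  z2 = atanh(0.565) = 0.640148
SE = √(1/(n1−3) + 1/(n2−3)) = √(1/161 + 1/20) = √(0.0062112 + 0.0500000) = √0.0562112 = 0.237089
z = (z1 − z2)/SE = (0.117538 − 0.640148) / 0.237089 = -0.522610 / 0.237089 = -2.204

-2.204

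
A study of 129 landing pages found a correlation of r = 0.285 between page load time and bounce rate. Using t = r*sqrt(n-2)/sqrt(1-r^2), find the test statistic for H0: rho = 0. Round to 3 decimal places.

3.351

1 − r² = 1 − 0.081225 = 0.918775;  √(1−r²) = 0.958528
√(n−2) = √127 = 11.269428
t = r·√(n−2)/√(1−r²) = 0.285 · 11.269428 / 0.958528 = 3.351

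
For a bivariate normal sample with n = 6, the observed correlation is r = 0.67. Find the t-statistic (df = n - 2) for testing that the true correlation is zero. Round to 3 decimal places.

t = r·√(n−2) / √(1−r²) with r = 0.67, n = 6
  = 0.67·√4 / √(1 − 0.4489)
  = 0.67·2.000000 / 0.742361
  = 1.340000 / 0.742361 = 1.805

1.805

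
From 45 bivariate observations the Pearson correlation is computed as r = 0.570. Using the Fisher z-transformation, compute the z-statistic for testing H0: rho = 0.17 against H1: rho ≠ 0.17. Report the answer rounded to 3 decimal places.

Fisher z: atanh(0.570) = 0.647523, atanh(0.17) = 0.171667
z = (z_r − z_0)·√(n−3) = (0.647523 − 0.171667)·√42 = 0.475856 · 6.480741 = 3.084

3.084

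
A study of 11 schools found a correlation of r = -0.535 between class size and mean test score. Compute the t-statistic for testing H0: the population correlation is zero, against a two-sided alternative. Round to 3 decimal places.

-1.900

t = r·√(n−2) / √(1−r²) with r = -0.535, n = 11
  = -0.535·√9 / √(1 − 0.286225)
  = -0.535·3.000000 / 0.844852
  = -1.605000 / 0.844852 = -1.900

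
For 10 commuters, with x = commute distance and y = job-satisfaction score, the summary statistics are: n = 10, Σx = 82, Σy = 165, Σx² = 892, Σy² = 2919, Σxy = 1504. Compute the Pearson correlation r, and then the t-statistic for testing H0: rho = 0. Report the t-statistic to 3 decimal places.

Numerator: nΣxy − (Σx)(Σy) = 10·1504 − (82)(165) = 1510
Denominator: √[(nΣx²−(Σx)²)(nΣy²−(Σy)²)]
  nΣx²−(Σx)² = 10·892 − 6724 = 2196;  nΣy²−(Σy)² = 10·2919 − 27225 = 1965
  √(2196·1965) = √4315140 = 2077.2915
r = 1510 / 2077.2915 = 0.7269
t = r·√(n−2)/√(1−r²) = 0.7269·√8 / √(1−0.528384) = 2.055984 / 0.686743 = 2.994

2.994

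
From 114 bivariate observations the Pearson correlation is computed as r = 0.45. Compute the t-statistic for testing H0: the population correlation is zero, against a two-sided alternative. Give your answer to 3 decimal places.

t = r·√(n−2) / √(1−r²) with r = 0.45, n = 114
  = 0.45·√112 / √(1 − 0.2025)
  = 0.45·10.583005 / 0.893029
  = 4.762352 / 0.893029 = 5.333

5.333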